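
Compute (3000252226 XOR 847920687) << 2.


Step 1: 3000252226 ^ 847920687 = 2153646445
Step 2: 2153646445 << 2 = 8614585780

8614585780


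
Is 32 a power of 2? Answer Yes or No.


0b100000. Only one bit set => Yes

Yes


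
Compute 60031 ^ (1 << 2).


60031 ^ (1 << 2) = 60031 ^ 4 = 60027

60027


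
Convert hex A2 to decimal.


A2 hex = 162 decimal

162


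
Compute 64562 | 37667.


0b1111110000110010 | 0b1001001100100011 = 0b1111111100110011 = 65331

65331


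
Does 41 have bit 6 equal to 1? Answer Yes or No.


0b101001, bit 6 = 0. No

No


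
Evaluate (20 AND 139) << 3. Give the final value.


Step 1: 20 & 139 = 0
Step 2: 0 << 3 = 0

0


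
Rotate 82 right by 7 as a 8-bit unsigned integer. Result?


Rotate 0b1010010 right by 7 (8-bit) = 0b10100100 = 164

164


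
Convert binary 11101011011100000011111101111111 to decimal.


11101011011100000011111101111111 in decimal = 3950002047

3950002047


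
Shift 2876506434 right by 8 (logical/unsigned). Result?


0b10101011011101000000000101000010 >> 8 = 0b101010110111010000000001 = 11236353

11236353


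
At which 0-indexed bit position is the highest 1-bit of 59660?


0b1110100100001100. Highest set bit at position 15

15


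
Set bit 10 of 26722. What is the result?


26722 | (1 << 10) = 26722 | 1024 = 27746

27746


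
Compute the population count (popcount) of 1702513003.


0b1100101011110100100100101101011 has 17 set bits

17


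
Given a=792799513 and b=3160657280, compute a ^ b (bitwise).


792799513 ^ 3160657280 = 2468537497

2468537497


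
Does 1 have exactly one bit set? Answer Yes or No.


0b1. Only one bit set => Yes

Yes


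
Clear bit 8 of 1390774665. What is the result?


1390774665 & ~(1 << 8) = 1390774409

1390774409


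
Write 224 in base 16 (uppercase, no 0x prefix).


224 = E0 hex

E0


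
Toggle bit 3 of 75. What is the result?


75 ^ (1 << 3) = 75 ^ 8 = 67

67


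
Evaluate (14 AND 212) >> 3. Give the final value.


Step 1: 14 & 212 = 4
Step 2: 4 >> 3 = 0

0


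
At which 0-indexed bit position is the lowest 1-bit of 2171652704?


0b10000001011100001100101001100000. Lowest set bit at position 5

5


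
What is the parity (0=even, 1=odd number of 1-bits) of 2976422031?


0b10110001011010001001100010001111 has 15 ones => parity 1

1


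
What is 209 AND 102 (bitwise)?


0b11010001 & 0b1100110 = 0b1000000 = 64

64


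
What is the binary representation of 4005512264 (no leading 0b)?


4005512264 = 11101110101111110100010001001000 in binary

11101110101111110100010001001000


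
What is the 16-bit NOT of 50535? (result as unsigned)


~0b1100010101100111 = 0b11101010011000 = 15000 (16-bit unsigned)

15000


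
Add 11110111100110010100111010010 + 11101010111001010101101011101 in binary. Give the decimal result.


11110111100110010100111010010 + 11101010111001010101101011101 = 111100010011111101010100101111 = 1011864879

1011864879


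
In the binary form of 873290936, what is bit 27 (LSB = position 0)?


0b110100000011010101110010111000, position 27 = 0

0


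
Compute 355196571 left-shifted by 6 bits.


0b10101001010111101111010011011 << 6 = 0b10101001010111101111010011011000000 = 22732580544

22732580544


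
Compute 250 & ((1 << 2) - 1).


250 & 3 = 2

2


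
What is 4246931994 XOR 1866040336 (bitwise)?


0b11111101001000110000101000011010 ^ 0b1101111001110011000010000010000 = 0b10010010000110101000111000001010 = 2451213834

2451213834


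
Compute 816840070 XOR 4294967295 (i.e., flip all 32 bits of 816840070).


816840070 ^ 4294967295 = 3478127225

3478127225


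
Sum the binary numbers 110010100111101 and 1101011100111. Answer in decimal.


110010100111101 + 1101011100111 = 1000000000100100 = 32804

32804


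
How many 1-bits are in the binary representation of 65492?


0b1111111111010100 has 12 set bits

12


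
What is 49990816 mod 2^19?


49990816 & 524287 = 183456

183456


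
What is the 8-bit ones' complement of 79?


79 ^ 255 = 176

176


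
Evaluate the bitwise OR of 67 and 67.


0b1000011 | 0b1000011 = 0b1000011 = 67

67


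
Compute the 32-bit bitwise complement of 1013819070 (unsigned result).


~0b111100011011011010011010111110 = 0b11000011100100100101100101000001 = 3281148225 (32-bit unsigned)

3281148225


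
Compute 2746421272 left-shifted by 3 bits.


0b10100011101100110001000000011000 << 3 = 0b10100011101100110001000000011000000 = 21971370176

21971370176


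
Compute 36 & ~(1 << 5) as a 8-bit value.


36 & ~(1 << 5) = 4

4


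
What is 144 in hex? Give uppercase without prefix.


144 = 90 hex

90


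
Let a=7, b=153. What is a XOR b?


7 ^ 153 = 158

158


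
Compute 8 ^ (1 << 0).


8 ^ (1 << 0) = 8 ^ 1 = 9

9


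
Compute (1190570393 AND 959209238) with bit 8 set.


Step 1: 1190570393 & 959209238 = 2361616
Step 2: 2361616 | (1 << 8) = 2361616 | 256 = 2361616

2361616


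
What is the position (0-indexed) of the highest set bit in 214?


0b11010110. Highest set bit at position 7

7


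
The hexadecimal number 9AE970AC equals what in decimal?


9AE970AC hex = 2598989996 decimal

2598989996


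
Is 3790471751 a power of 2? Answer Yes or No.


0b11100001111011100000001001000111. Multiple bits set => No

No


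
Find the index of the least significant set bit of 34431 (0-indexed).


0b1000011001111111. Lowest set bit at position 0

0


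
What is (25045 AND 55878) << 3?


Step 1: 25045 & 55878 = 16452
Step 2: 16452 << 3 = 131616

131616


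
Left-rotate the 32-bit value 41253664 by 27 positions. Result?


Rotate 0b10011101010111101100100000 left by 27 (32-bit) = 0b100111010101111011001 = 1289177

1289177


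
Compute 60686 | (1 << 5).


60686 | (1 << 5) = 60686 | 32 = 60718

60718


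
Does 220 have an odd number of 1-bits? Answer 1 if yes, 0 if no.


0b11011100 has 5 ones => parity 1

1


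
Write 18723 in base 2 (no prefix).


18723 = 100100100100011 in binary

100100100100011


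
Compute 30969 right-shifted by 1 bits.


0b111100011111001 >> 1 = 0b11110001111100 = 15484

15484


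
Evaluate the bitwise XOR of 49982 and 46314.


0b1100001100111110 ^ 0b1011010011101010 = 0b111011111010100 = 30676

30676


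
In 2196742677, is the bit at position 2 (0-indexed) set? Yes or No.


0b10000010111011111010001000010101, bit 2 = 1. Yes

Yes


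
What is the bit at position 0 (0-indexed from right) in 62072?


0b1111001001111000, position 0 = 0

0


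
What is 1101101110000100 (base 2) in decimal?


1101101110000100 in decimal = 56196

56196


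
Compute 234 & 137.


0b11101010 & 0b10001001 = 0b10001000 = 136

136


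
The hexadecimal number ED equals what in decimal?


ED hex = 237 decimal

237


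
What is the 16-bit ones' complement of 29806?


29806 ^ 65535 = 35729

35729


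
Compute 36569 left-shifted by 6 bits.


0b1000111011011001 << 6 = 0b1000111011011001000000 = 2340416

2340416


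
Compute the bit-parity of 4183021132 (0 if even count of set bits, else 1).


0b11111001010100111101011001001100 has 18 ones => parity 0

0


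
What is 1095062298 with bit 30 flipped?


1095062298 ^ (1 << 30) = 1095062298 ^ 1073741824 = 21320474

21320474


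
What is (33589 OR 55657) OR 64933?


Step 1: 33589 | 55657 = 56189
Step 2: 56189 | 64933 = 65533

65533


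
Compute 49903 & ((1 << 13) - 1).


49903 & 8191 = 751

751


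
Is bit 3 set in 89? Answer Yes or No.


0b1011001, bit 3 = 1. Yes

Yes


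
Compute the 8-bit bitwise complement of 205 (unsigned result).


~0b11001101 = 0b110010 = 50 (8-bit unsigned)

50


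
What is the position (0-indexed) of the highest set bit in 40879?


0b1001111110101111. Highest set bit at position 15

15


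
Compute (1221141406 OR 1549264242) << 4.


Step 1: 1221141406 | 1549264242 = 1558177790
Step 2: 1558177790 << 4 = 24930844640

24930844640


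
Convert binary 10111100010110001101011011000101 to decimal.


10111100010110001101011011000101 in decimal = 3159938757

3159938757


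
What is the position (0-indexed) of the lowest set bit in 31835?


0b111110001011011. Lowest set bit at position 0

0


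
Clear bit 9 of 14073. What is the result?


14073 & ~(1 << 9) = 13561

13561


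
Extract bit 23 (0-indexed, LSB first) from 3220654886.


0b10111111111101110100101100100110, position 23 = 1

1


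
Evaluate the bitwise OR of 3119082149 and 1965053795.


0b10111001111010010110101010100101 | 0b1110101001000000101011101100011 = 0b11111101111010010111111111100111 = 4259938279

4259938279


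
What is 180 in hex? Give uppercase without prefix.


180 = B4 hex

B4


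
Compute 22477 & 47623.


0b101011111001101 & 0b1011101000000111 = 0b1001000000101 = 4613

4613


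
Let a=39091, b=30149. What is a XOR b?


39091 ^ 30149 = 60790

60790


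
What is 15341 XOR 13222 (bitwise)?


0b11101111101101 ^ 0b11001110100110 = 0b100001001011 = 2123

2123


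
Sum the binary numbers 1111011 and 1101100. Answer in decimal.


1111011 + 1101100 = 11100111 = 231

231


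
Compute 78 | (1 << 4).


78 | (1 << 4) = 78 | 16 = 94

94


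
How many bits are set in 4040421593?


0b11110000110100111111000011011001 has 18 set bits

18


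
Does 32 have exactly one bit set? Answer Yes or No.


0b100000. Only one bit set => Yes

Yes


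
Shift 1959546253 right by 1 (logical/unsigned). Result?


0b1110100110011000100110110001101 >> 1 = 0b111010011001100010011011000110 = 979773126

979773126


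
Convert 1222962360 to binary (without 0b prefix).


1222962360 = 1001000111001001110110010111000 in binary

1001000111001001110110010111000


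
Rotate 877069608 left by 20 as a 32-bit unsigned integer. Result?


Rotate 0b110100010001110000010100101000 left by 20 (32-bit) = 0b1010010100000110100010001110000 = 1384334448

1384334448


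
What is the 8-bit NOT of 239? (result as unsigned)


~0b11101111 = 0b10000 = 16 (8-bit unsigned)

16


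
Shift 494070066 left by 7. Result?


0b11101011100101110100100110010 << 7 = 0b111010111001011101001001100100000000 = 63240968448

63240968448


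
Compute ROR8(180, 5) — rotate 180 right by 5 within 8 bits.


Rotate 0b10110100 right by 5 (8-bit) = 0b10100101 = 165

165


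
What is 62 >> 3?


0b111110 >> 3 = 0b111 = 7

7


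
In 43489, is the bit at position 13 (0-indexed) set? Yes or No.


0b1010100111100001, bit 13 = 1. Yes

Yes


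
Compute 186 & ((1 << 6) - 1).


186 & 63 = 58

58


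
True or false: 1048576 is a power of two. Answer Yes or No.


0b100000000000000000000. Only one bit set => Yes

Yes


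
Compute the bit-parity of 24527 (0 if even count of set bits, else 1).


0b101111111001111 has 12 ones => parity 0

0


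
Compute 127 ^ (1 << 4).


127 ^ (1 << 4) = 127 ^ 16 = 111

111


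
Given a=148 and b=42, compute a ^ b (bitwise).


148 ^ 42 = 190

190


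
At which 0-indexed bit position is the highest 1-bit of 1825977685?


0b1101100110101100011010101010101. Highest set bit at position 30

30


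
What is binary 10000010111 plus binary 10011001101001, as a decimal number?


10000010111 + 10011001101001 = 10101010000000 = 10880

10880


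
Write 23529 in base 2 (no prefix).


23529 = 101101111101001 in binary

101101111101001


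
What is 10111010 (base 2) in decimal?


10111010 in decimal = 186

186


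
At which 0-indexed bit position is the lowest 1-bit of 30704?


0b111011111110000. Lowest set bit at position 4

4


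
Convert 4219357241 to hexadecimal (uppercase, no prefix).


4219357241 = FB7E4839 hex

FB7E4839


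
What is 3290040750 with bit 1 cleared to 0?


3290040750 & ~(1 << 1) = 3290040748

3290040748


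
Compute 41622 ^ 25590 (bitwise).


0b1010001010010110 ^ 0b110001111110110 = 0b1100000101100000 = 49504

49504


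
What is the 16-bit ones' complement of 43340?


43340 ^ 65535 = 22195

22195


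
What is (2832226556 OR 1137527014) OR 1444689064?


Step 1: 2832226556 | 1137527014 = 3957151998
Step 2: 3957151998 | 1444689064 = 4292705534

4292705534


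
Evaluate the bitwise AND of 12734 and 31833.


0b11000110111110 & 0b111110001011001 = 0b11000000011000 = 12312

12312


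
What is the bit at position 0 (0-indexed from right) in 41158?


0b1010000011000110, position 0 = 0

0


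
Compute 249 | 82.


0b11111001 | 0b1010010 = 0b11111011 = 251

251


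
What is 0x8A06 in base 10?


8A06 hex = 35334 decimal

35334


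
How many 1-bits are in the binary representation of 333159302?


0b10011110110111001101110000110 has 17 set bits

17


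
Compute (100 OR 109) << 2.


Step 1: 100 | 109 = 109
Step 2: 109 << 2 = 436

436


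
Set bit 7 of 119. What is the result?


119 | (1 << 7) = 119 | 128 = 247

247


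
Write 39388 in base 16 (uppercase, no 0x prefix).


39388 = 99DC hex

99DC


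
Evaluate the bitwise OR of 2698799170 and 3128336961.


0b10100000110111000110100001000010 | 0b10111010011101101010001001000001 = 0b10111010111111101110101001000011 = 3137268291

3137268291


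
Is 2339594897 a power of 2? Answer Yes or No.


0b10001011011100110110001010010001. Multiple bits set => No

No


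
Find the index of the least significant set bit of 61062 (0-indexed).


0b1110111010000110. Lowest set bit at position 1

1


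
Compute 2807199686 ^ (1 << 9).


2807199686 ^ (1 << 9) = 2807199686 ^ 512 = 2807199174

2807199174


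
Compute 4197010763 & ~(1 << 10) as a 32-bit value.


4197010763 & ~(1 << 10) = 4197009739

4197009739


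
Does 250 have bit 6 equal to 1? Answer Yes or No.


0b11111010, bit 6 = 1. Yes

Yes


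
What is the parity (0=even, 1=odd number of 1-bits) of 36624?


0b1000111100010000 has 6 ones => parity 0

0


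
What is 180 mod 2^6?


180 & 63 = 52

52


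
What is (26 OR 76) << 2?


Step 1: 26 | 76 = 94
Step 2: 94 << 2 = 376

376


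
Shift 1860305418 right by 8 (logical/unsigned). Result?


0b1101110111000100000001000001010 >> 8 = 0b11011101110001000000010 = 7266818

7266818


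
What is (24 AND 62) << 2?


Step 1: 24 & 62 = 24
Step 2: 24 << 2 = 96

96


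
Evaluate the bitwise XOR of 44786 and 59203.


0b1010111011110010 ^ 0b1110011101000011 = 0b100100110110001 = 18865

18865


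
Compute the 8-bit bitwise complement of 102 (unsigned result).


~0b1100110 = 0b10011001 = 153 (8-bit unsigned)

153


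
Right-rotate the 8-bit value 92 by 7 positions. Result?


Rotate 0b1011100 right by 7 (8-bit) = 0b10111000 = 184

184


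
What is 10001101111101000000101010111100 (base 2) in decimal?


10001101111101000000101010111100 in decimal = 2381580988

2381580988


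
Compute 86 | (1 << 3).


86 | (1 << 3) = 86 | 8 = 94

94


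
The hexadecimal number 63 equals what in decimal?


63 hex = 99 decimal

99


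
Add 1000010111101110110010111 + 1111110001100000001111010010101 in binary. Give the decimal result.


1000010111101110110010111 + 1111110001100000001111010010101 = 1111111001110111111110000101100 = 2134637612

2134637612


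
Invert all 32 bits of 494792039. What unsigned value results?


494792039 ^ 4294967295 = 3800175256

3800175256


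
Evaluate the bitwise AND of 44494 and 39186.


0b1010110111001110 & 0b1001100100010010 = 0b1000100100000010 = 35074

35074


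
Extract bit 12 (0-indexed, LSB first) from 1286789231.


0b1001100101100101101100001101111, position 12 = 1

1


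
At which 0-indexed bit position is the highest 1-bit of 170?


0b10101010. Highest set bit at position 7

7


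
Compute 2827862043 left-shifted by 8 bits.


0b10101000100011011100000000011011 << 8 = 0b1010100010001101110000000001101100000000 = 723932683008

723932683008


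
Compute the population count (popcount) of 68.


0b1000100 has 2 set bits

2


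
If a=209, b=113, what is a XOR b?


209 ^ 113 = 160

160


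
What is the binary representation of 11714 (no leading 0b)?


11714 = 10110111000010 in binary

10110111000010


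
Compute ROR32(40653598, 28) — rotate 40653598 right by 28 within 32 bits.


Rotate 0b10011011000101001100011110 right by 28 (32-bit) = 0b100110110001010011000111100000 = 650457568

650457568


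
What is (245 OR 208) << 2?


Step 1: 245 | 208 = 245
Step 2: 245 << 2 = 980

980


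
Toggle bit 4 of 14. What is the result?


14 ^ (1 << 4) = 14 ^ 16 = 30

30


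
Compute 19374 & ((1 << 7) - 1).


19374 & 127 = 46

46


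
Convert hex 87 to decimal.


87 hex = 135 decimal

135


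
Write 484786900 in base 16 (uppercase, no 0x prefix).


484786900 = 1CE542D4 hex

1CE542D4


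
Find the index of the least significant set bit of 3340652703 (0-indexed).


0b11000111000111100101000010011111. Lowest set bit at position 0

0


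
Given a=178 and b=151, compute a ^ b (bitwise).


178 ^ 151 = 37

37


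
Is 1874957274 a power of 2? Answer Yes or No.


0b1101111110000011001001111011010. Multiple bits set => No

No


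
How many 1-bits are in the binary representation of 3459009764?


0b11001110001011000100110011100100 has 15 set bits

15


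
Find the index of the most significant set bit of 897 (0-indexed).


0b1110000001. Highest set bit at position 9

9


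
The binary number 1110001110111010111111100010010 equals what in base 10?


1110001110111010111111100010010 in decimal = 1910341394

1910341394


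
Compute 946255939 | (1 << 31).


946255939 | (1 << 31) = 946255939 | 2147483648 = 3093739587

3093739587


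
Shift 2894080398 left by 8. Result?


0b10101100100000000010100110001110 << 8 = 0b1010110010000000001010011000111000000000 = 740884581888

740884581888


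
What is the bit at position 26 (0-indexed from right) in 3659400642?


0b11011010000111100000010111000010, position 26 = 0

0


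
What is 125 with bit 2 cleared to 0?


125 & ~(1 << 2) = 121

121


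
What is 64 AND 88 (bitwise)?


0b1000000 & 0b1011000 = 0b1000000 = 64

64


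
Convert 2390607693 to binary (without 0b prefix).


2390607693 = 10001110011111011100011101001101 in binary

10001110011111011100011101001101


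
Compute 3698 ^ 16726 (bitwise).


0b111001110010 ^ 0b100000101010110 = 0b100111100100100 = 20260

20260


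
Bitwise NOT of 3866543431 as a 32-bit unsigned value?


~0b11100110011101101100010101000111 = 0b11001100010010011101010111000 = 428423864 (32-bit unsigned)

428423864


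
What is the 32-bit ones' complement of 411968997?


411968997 ^ 4294967295 = 3882998298

3882998298


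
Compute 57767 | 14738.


0b1110000110100111 | 0b11100110010010 = 0b1111100110110111 = 63927

63927


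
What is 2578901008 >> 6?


0b10011001101101101110100000010000 >> 6 = 0b10011001101101101110100000 = 40295328

40295328


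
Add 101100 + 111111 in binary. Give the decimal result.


101100 + 111111 = 1101011 = 107

107


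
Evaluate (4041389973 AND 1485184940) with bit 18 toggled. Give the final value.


Step 1: 4041389973 & 1485184940 = 1350702980
Step 2: 1350702980 ^ (1 << 18) = 1350702980 ^ 262144 = 1350965124

1350965124


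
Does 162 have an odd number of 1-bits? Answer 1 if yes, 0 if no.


0b10100010 has 3 ones => parity 1

1


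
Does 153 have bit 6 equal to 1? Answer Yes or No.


0b10011001, bit 6 = 0. No

No


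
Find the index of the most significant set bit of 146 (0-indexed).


0b10010010. Highest set bit at position 7

7


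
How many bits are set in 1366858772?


0b1010001011110001001110000010100 has 13 set bits

13


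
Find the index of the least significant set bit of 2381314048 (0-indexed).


0b10001101111011111111100000000000. Lowest set bit at position 11

11


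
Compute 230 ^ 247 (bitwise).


0b11100110 ^ 0b11110111 = 0b10001 = 17

17


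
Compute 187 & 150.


0b10111011 & 0b10010110 = 0b10010010 = 146

146


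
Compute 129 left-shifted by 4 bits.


0b10000001 << 4 = 0b100000010000 = 2064

2064


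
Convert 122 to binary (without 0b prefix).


122 = 1111010 in binary

1111010


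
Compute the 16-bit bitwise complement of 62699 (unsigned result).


~0b1111010011101011 = 0b101100010100 = 2836 (16-bit unsigned)

2836


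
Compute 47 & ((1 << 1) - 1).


47 & 1 = 1

1


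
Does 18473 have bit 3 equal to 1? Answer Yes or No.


0b100100000101001, bit 3 = 1. Yes

Yes


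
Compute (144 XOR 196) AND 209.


Step 1: 144 ^ 196 = 84
Step 2: 84 & 209 = 80

80


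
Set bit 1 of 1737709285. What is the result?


1737709285 | (1 << 1) = 1737709285 | 2 = 1737709287

1737709287


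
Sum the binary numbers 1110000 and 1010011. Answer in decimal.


1110000 + 1010011 = 11000011 = 195

195


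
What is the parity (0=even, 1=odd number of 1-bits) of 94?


0b1011110 has 5 ones => parity 1

1


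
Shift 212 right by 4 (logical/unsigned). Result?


0b11010100 >> 4 = 0b1101 = 13

13


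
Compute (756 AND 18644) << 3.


Step 1: 756 & 18644 = 212
Step 2: 212 << 3 = 1696

1696


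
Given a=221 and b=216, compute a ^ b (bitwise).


221 ^ 216 = 5

5


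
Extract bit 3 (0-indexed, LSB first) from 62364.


0b1111001110011100, position 3 = 1

1


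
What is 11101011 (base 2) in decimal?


11101011 in decimal = 235

235


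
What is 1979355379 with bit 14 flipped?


1979355379 ^ (1 << 14) = 1979355379 ^ 16384 = 1979371763

1979371763


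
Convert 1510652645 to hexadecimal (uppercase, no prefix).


1510652645 = 5A0ABAE5 hex

5A0ABAE5


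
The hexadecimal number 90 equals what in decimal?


90 hex = 144 decimal

144


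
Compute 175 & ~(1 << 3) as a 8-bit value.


175 & ~(1 << 3) = 167

167


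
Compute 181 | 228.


0b10110101 | 0b11100100 = 0b11110101 = 245

245


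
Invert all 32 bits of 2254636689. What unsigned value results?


2254636689 ^ 4294967295 = 2040330606

2040330606


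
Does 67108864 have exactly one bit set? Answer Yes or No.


0b100000000000000000000000000. Only one bit set => Yes

Yes


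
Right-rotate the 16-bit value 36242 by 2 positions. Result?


Rotate 0b1000110110010010 right by 2 (16-bit) = 0b1010001101100100 = 41828

41828


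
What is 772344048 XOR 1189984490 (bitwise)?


0b101110000010010000100011110000 ^ 0b1000110111011011011100011101010 = 0b1101000111001001011000000011010 = 1759817754

1759817754


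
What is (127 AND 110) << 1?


Step 1: 127 & 110 = 110
Step 2: 110 << 1 = 220

220


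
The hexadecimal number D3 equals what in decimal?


D3 hex = 211 decimal

211


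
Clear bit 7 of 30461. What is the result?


30461 & ~(1 << 7) = 30333

30333


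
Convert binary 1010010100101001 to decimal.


1010010100101001 in decimal = 42281

42281


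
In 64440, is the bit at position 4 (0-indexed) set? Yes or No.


0b1111101110111000, bit 4 = 1. Yes

Yes


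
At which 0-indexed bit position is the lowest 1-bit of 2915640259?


0b10101101110010010010001111000011. Lowest set bit at position 0

0


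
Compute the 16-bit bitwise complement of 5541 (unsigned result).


~0b1010110100101 = 0b1110101001011010 = 59994 (16-bit unsigned)

59994


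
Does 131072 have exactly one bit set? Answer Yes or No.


0b100000000000000000. Only one bit set => Yes

Yes


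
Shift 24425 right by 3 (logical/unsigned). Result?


0b101111101101001 >> 3 = 0b101111101101 = 3053

3053


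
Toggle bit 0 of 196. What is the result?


196 ^ (1 << 0) = 196 ^ 1 = 197

197


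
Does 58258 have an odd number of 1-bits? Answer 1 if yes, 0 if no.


0b1110001110010010 has 8 ones => parity 0

0


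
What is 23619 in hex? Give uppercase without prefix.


23619 = 5C43 hex

5C43


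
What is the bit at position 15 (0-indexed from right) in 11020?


0b10101100001100, position 15 = 0

0


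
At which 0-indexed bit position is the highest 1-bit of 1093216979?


0b1000001001010010010101011010011. Highest set bit at position 30

30


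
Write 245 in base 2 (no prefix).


245 = 11110101 in binary

11110101


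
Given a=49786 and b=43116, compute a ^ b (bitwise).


49786 ^ 43116 = 27158

27158


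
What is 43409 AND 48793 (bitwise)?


0b1010100110010001 & 0b1011111010011001 = 0b1010100010010001 = 43153

43153


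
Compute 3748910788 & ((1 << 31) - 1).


3748910788 & 2147483647 = 1601427140

1601427140


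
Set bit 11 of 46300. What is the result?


46300 | (1 << 11) = 46300 | 2048 = 48348

48348


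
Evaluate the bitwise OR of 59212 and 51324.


0b1110011101001100 | 0b1100100001111100 = 0b1110111101111100 = 61308

61308


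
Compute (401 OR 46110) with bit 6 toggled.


Step 1: 401 | 46110 = 46495
Step 2: 46495 ^ (1 << 6) = 46495 ^ 64 = 46559

46559


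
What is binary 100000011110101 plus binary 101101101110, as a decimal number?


100000011110101 + 101101101110 = 100110001100011 = 19555

19555


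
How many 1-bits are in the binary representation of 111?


0b1101111 has 6 set bits

6


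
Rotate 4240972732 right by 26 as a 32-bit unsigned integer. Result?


Rotate 0b11111100110010000001101110111100 right by 26 (32-bit) = 0b110010000001101110111100111111 = 839315263

839315263


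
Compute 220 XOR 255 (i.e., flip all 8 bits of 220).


220 ^ 255 = 35

35


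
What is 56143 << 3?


0b1101101101001111 << 3 = 0b1101101101001111000 = 449144

449144


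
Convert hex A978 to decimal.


A978 hex = 43384 decimal

43384


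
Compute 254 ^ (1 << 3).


254 ^ (1 << 3) = 254 ^ 8 = 246

246


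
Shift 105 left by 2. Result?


0b1101001 << 2 = 0b110100100 = 420

420


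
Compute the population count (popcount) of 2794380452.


0b10100110100011101101110010100100 has 16 set bits

16


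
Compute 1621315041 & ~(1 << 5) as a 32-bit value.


1621315041 & ~(1 << 5) = 1621315009

1621315009


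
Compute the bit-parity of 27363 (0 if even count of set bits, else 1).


0b110101011100011 has 9 ones => parity 1

1


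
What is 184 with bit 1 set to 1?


184 | (1 << 1) = 184 | 2 = 186

186


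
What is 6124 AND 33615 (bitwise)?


0b1011111101100 & 0b1000001101001111 = 0b1101001100 = 844

844


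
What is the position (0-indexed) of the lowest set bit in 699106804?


0b101001101010111000010111110100. Lowest set bit at position 2

2


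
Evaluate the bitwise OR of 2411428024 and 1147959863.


0b10001111101110110111100010111000 | 0b1000100011011000111101000110111 = 0b11001111111111110111101010111111 = 3489626815

3489626815


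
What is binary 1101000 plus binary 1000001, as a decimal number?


1101000 + 1000001 = 10101001 = 169

169


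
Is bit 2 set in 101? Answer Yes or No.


0b1100101, bit 2 = 1. Yes

Yes


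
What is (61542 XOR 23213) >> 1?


Step 1: 61542 ^ 23213 = 43723
Step 2: 43723 >> 1 = 21861

21861


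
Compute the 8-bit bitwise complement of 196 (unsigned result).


~0b11000100 = 0b111011 = 59 (8-bit unsigned)

59


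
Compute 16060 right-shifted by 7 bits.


0b11111010111100 >> 7 = 0b1111101 = 125

125


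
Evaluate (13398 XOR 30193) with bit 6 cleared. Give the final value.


Step 1: 13398 ^ 30193 = 16807
Step 2: 16807 & ~(1 << 6) = 16807

16807


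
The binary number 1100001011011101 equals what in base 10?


1100001011011101 in decimal = 49885

49885


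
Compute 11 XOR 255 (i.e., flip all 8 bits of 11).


11 ^ 255 = 244

244


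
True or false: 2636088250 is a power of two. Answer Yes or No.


0b10011101000111111000001110111010. Multiple bits set => No

No


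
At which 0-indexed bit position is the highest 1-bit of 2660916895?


0b10011110100110100101111010011111. Highest set bit at position 31

31


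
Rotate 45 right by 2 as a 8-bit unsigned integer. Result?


Rotate 0b101101 right by 2 (8-bit) = 0b1001011 = 75

75


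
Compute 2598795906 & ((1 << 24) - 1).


2598795906 & 16777215 = 15104642

15104642


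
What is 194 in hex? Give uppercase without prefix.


194 = C2 hex

C2


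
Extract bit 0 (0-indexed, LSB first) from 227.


0b11100011, position 0 = 1

1


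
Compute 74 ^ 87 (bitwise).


0b1001010 ^ 0b1010111 = 0b11101 = 29

29


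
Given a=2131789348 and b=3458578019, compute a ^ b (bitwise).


2131789348 ^ 3458578019 = 2973052999

2973052999


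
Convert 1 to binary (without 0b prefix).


1 = 1 in binary

1


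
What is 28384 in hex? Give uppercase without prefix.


28384 = 6EE0 hex

6EE0


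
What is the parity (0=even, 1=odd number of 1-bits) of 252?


0b11111100 has 6 ones => parity 0

0


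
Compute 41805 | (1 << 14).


41805 | (1 << 14) = 41805 | 16384 = 58189

58189


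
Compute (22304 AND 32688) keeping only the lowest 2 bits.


Step 1: 22304 & 32688 = 22304
Step 2: 22304 & 3 = 0

0


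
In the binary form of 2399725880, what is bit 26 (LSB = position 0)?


0b10001111000010001110100100111000, position 26 = 1

1


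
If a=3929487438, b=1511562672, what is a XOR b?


3929487438 ^ 1511562672 = 2955912702

2955912702


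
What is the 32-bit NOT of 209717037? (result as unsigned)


~0b1100100000000000011100101101 = 0b11110011011111111111100011010010 = 4085250258 (32-bit unsigned)

4085250258


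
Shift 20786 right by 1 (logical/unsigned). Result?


0b101000100110010 >> 1 = 0b10100010011001 = 10393

10393


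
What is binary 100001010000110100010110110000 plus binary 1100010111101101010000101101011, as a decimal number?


100001010000110100010110110000 + 1100010111101101010000101101011 = 10000100001110011110011100011011 = 2218387227

2218387227


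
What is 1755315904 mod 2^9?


1755315904 & 511 = 192

192


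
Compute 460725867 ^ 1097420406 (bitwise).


0b11011011101100001111001101011 ^ 0b1000001011010010100111001110110 = 0b1011010000111110101000000011101 = 1512001565

1512001565


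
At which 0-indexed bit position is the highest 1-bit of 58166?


0b1110001100110110. Highest set bit at position 15

15


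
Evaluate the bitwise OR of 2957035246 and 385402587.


0b10110000010000001100011011101110 | 0b10110111110001100011011011011 = 0b10110110111110001100011011111111 = 3069757183

3069757183


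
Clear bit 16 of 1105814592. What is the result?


1105814592 & ~(1 << 16) = 1105749056

1105749056


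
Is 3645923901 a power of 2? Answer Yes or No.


0b11011001010100000110001000111101. Multiple bits set => No

No


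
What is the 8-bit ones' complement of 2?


2 ^ 255 = 253

253


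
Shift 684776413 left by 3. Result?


0b101000110100001101101111011101 << 3 = 0b101000110100001101101111011101000 = 5478211304

5478211304


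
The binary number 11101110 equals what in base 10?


11101110 in decimal = 238

238


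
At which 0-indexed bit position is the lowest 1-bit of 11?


0b1011. Lowest set bit at position 0

0


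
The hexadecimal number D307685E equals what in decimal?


D307685E hex = 3540478046 decimal

3540478046


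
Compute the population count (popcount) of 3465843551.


0b11001110100101001001001101011111 has 18 set bits

18


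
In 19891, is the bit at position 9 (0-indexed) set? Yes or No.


0b100110110110011, bit 9 = 0. No

No


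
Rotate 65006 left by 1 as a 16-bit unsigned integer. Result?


Rotate 0b1111110111101110 left by 1 (16-bit) = 0b1111101111011101 = 64477

64477


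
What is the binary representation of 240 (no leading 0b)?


240 = 11110000 in binary

11110000


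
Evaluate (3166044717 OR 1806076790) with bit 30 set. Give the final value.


Step 1: 3166044717 | 1806076790 = 4290153343
Step 2: 4290153343 | (1 << 30) = 4290153343 | 1073741824 = 4290153343

4290153343


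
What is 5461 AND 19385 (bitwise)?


0b1010101010101 & 0b100101110111001 = 0b100010001 = 273

273


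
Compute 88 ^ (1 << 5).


88 ^ (1 << 5) = 88 ^ 32 = 120

120


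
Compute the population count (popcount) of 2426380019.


0b10010000100111111001111011110011 has 19 set bits

19


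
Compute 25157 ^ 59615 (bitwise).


0b110001001000101 ^ 0b1110100011011111 = 0b1000101010011010 = 35482

35482


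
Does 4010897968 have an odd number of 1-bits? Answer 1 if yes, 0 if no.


0b11101111000100010111001000110000 has 15 ones => parity 1

1


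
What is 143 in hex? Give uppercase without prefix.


143 = 8F hex

8F


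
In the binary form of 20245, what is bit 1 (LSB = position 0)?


0b100111100010101, position 1 = 0

0


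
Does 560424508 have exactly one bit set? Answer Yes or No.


0b100001011001110110011000111100. Multiple bits set => No

No


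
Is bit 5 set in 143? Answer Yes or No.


0b10001111, bit 5 = 0. No

No


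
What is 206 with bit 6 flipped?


206 ^ (1 << 6) = 206 ^ 64 = 142

142


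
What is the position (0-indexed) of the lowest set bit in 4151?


0b1000000110111. Lowest set bit at position 0

0


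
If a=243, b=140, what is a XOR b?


243 ^ 140 = 127

127


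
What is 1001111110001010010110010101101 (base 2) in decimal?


1001111110001010010110010101101 in decimal = 1338322093

1338322093


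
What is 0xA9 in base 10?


A9 hex = 169 decimal

169


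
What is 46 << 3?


0b101110 << 3 = 0b101110000 = 368

368


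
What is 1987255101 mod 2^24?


1987255101 & 16777215 = 7543613

7543613


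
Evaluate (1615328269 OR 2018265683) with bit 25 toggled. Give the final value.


Step 1: 1615328269 | 2018265683 = 2018508383
Step 2: 2018508383 ^ (1 << 25) = 2018508383 ^ 33554432 = 2052062815

2052062815


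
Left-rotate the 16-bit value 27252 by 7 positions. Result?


Rotate 0b110101001110100 left by 7 (16-bit) = 0b11101000110101 = 14901

14901


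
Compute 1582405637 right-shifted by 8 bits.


0b1011110010100011001100000000101 >> 8 = 0b10111100101000110011000 = 6181272

6181272


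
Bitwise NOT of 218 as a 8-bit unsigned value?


~0b11011010 = 0b100101 = 37 (8-bit unsigned)

37


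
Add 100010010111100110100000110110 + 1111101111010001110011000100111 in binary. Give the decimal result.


100010010111100110100000110110 + 1111101111010001110011000100111 = 10100000010001110100111001011101 = 2689027677

2689027677


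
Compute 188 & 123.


0b10111100 & 0b1111011 = 0b111000 = 56

56


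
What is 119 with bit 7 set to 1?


119 | (1 << 7) = 119 | 128 = 247

247


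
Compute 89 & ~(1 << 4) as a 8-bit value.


89 & ~(1 << 4) = 73

73


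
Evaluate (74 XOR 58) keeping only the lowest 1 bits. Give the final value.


Step 1: 74 ^ 58 = 112
Step 2: 112 & 1 = 0

0


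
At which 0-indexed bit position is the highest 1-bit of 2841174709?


0b10101001010110001110001010110101. Highest set bit at position 31

31


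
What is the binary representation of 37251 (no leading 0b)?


37251 = 1001000110000011 in binary

1001000110000011


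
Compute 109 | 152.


0b1101101 | 0b10011000 = 0b11111101 = 253

253


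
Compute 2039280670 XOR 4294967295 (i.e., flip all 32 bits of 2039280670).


2039280670 ^ 4294967295 = 2255686625

2255686625


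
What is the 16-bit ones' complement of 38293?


38293 ^ 65535 = 27242

27242


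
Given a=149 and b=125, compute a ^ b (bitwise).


149 ^ 125 = 232

232


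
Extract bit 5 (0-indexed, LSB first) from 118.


0b1110110, position 5 = 1

1


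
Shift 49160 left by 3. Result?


0b1100000000001000 << 3 = 0b1100000000001000000 = 393280

393280


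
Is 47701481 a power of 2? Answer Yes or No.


0b10110101111101110111101001. Multiple bits set => No

No


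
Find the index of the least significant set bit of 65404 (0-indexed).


0b1111111101111100. Lowest set bit at position 2

2


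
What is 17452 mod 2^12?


17452 & 4095 = 1068

1068


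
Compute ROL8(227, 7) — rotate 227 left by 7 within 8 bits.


Rotate 0b11100011 left by 7 (8-bit) = 0b11110001 = 241

241


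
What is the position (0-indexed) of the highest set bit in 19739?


0b100110100011011. Highest set bit at position 14

14


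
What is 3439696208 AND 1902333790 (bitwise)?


0b11001101000001011001100101010000 & 0b1110001011000110100111101011110 = 0b1000001000000010000100101010000 = 1090586960

1090586960


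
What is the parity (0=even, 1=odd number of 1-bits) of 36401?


0b1000111000110001 has 7 ones => parity 1

1


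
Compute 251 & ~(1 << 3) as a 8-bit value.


251 & ~(1 << 3) = 243

243


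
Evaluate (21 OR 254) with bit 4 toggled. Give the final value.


Step 1: 21 | 254 = 255
Step 2: 255 ^ (1 << 4) = 255 ^ 16 = 239

239


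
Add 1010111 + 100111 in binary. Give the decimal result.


1010111 + 100111 = 1111110 = 126

126


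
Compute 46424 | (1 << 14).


46424 | (1 << 14) = 46424 | 16384 = 62808

62808


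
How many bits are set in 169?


0b10101001 has 4 set bits

4


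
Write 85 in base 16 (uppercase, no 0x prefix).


85 = 55 hex

55


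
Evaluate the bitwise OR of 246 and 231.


0b11110110 | 0b11100111 = 0b11110111 = 247

247


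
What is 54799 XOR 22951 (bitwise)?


0b1101011000001111 ^ 0b101100110100111 = 0b1000111110101000 = 36776

36776


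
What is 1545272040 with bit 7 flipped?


1545272040 ^ (1 << 7) = 1545272040 ^ 128 = 1545271912

1545271912


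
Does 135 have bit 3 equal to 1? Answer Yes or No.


0b10000111, bit 3 = 0. No

No


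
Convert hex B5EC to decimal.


B5EC hex = 46572 decimal

46572


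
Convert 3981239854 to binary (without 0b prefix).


3981239854 = 11101101010011001110011000101110 in binary

11101101010011001110011000101110


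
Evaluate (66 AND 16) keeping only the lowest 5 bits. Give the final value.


Step 1: 66 & 16 = 0
Step 2: 0 & 31 = 0

0


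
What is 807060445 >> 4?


0b110000000110101100001111011101 >> 4 = 0b11000000011010110000111101 = 50441277

50441277


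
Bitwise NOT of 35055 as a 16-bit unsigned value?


~0b1000100011101111 = 0b111011100010000 = 30480 (16-bit unsigned)

30480


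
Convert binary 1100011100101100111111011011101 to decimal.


1100011100101100111111011011101 in decimal = 1670807261

1670807261


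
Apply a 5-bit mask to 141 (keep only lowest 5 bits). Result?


141 & 31 = 13

13


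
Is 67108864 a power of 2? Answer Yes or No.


0b100000000000000000000000000. Only one bit set => Yes

Yes


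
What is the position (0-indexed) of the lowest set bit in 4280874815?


0b11111111001010001111011100111111. Lowest set bit at position 0

0


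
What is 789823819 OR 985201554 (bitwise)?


0b101111000100111100000101001011 | 0b111010101110001111101110010010 = 0b111111101110111111101111011011 = 1069284315

1069284315


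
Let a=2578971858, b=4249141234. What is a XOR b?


2578971858 ^ 4249141234 = 1693664032

1693664032
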